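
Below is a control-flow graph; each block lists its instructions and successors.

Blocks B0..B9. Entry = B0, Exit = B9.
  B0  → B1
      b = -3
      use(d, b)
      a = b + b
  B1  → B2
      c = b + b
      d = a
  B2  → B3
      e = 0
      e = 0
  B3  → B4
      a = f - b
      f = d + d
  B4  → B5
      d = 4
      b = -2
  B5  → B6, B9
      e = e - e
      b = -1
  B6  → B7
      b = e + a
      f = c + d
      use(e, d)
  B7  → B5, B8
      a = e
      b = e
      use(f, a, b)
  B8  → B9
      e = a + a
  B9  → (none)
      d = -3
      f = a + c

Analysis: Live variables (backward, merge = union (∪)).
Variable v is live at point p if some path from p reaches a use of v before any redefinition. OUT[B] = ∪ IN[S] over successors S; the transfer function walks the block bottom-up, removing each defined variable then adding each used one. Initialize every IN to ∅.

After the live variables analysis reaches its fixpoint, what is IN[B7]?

Answer: {c, d, e, f}

Derivation:
Converged values:
  B0:   IN={d, f}   OUT={a, b, f}
  B1:   IN={a, b, f}   OUT={b, c, d, f}
  B2:   IN={b, c, d, f}   OUT={b, c, d, e, f}
  B3:   IN={b, c, d, e, f}   OUT={a, c, e}
  B4:   IN={a, c, e}   OUT={a, c, d, e}
  B5:   IN={a, c, d, e}   OUT={a, c, d, e}
  B6:   IN={a, c, d, e}   OUT={c, d, e, f}
  B7:   IN={c, d, e, f}   OUT={a, c, d, e}
  B8:   IN={a, c}   OUT={a, c}
  B9:   IN={a, c}   OUT={}

Merge at B7: OUT[B7] = IN[B5] ⊔ IN[B8] = {a, c, d, e}
Applying B7's transfer function to that OUT value gives IN[B7] (row B7 above).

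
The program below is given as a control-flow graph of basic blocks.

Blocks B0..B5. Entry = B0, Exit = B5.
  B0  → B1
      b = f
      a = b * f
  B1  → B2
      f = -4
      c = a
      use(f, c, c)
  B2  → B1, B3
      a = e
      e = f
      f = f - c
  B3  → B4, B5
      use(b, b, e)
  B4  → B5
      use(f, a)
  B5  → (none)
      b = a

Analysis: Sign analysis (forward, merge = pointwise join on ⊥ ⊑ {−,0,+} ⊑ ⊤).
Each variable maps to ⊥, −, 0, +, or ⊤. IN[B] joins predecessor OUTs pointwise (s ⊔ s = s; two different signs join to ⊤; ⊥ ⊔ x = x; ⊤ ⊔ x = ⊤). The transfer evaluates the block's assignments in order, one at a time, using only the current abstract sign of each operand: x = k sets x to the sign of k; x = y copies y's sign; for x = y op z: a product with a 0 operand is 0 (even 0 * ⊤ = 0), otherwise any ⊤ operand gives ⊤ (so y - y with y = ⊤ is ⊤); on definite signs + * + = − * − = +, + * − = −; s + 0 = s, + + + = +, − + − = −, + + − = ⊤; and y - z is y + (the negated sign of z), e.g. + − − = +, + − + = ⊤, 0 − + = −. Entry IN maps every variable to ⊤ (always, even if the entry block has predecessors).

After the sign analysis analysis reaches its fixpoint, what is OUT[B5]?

Converged values:
  B0: | IN=(all ⊤) | OUT=(all ⊤)
  B1: | IN=(all ⊤) | OUT={f:-; rest ⊤}
  B2: | IN={f:-; rest ⊤} | OUT={e:-; rest ⊤}
  B3: | IN={e:-; rest ⊤} | OUT={e:-; rest ⊤}
  B4: | IN={e:-; rest ⊤} | OUT={e:-; rest ⊤}
  B5: | IN={e:-; rest ⊤} | OUT={e:-; rest ⊤}

Merge at B5: IN[B5] = OUT[B3] ⊔ OUT[B4] = {a: ⊤, b: ⊤, c: ⊤, d: ⊤, e: -, f: ⊤}
Applying B5's transfer function to that IN value gives OUT[B5] (row B5 above).

Answer: {a: ⊤, b: ⊤, c: ⊤, d: ⊤, e: -, f: ⊤}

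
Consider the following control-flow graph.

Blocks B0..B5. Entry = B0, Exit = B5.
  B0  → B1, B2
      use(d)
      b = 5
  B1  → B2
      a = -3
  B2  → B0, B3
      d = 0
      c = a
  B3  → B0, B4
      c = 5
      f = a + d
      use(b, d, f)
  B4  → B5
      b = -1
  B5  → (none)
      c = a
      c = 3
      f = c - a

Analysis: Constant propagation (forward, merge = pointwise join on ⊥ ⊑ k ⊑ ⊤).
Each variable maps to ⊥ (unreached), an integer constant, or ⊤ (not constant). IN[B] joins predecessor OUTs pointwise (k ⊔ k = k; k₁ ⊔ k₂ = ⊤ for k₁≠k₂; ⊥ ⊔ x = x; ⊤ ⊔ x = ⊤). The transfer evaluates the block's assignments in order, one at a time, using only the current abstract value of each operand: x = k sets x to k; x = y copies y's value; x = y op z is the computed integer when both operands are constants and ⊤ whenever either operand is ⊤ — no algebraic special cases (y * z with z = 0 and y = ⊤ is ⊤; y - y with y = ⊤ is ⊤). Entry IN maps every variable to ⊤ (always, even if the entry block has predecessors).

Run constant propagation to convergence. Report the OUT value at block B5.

Answer: {a: ⊤, b: -1, c: 3, d: 0, e: ⊤, f: ⊤}

Derivation:
Fixpoint table:
  B0: | IN=(all ⊤) | OUT={b:5; rest ⊤}
  B1: | IN={b:5; rest ⊤} | OUT={a:-3, b:5; rest ⊤}
  B2: | IN={b:5; rest ⊤} | OUT={b:5, d:0; rest ⊤}
  B3: | IN={b:5, d:0; rest ⊤} | OUT={b:5, c:5, d:0; rest ⊤}
  B4: | IN={b:5, c:5, d:0; rest ⊤} | OUT={b:-1, c:5, d:0; rest ⊤}
  B5: | IN={b:-1, c:5, d:0; rest ⊤} | OUT={b:-1, c:3, d:0; rest ⊤}

Merge at B5: IN[B5] = OUT[B4] = {a: ⊤, b: -1, c: 5, d: 0, e: ⊤, f: ⊤}
Applying B5's transfer function to that IN value gives OUT[B5] (row B5 above).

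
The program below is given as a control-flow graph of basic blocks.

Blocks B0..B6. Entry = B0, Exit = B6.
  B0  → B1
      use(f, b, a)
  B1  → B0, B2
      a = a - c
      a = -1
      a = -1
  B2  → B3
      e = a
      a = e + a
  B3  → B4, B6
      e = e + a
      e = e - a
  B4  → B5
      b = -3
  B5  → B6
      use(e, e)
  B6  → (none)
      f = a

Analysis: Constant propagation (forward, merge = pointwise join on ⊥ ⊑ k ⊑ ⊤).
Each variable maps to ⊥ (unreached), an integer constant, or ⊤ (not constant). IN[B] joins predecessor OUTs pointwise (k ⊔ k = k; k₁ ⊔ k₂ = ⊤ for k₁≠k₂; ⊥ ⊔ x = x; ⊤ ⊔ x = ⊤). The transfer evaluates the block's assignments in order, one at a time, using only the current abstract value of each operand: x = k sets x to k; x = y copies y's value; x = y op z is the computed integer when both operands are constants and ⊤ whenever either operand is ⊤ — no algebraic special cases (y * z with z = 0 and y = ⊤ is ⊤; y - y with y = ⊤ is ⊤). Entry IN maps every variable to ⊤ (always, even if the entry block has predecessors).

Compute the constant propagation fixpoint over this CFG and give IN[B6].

Per-block solution:
  B0:   IN=(all ⊤)   OUT=(all ⊤)
  B1:   IN=(all ⊤)   OUT={a:-1; rest ⊤}
  B2:   IN={a:-1; rest ⊤}   OUT={a:-2, e:-1; rest ⊤}
  B3:   IN={a:-2, e:-1; rest ⊤}   OUT={a:-2, e:-1; rest ⊤}
  B4:   IN={a:-2, e:-1; rest ⊤}   OUT={a:-2, b:-3, e:-1; rest ⊤}
  B5:   IN={a:-2, b:-3, e:-1; rest ⊤}   OUT={a:-2, b:-3, e:-1; rest ⊤}
  B6:   IN={a:-2, e:-1; rest ⊤}   OUT={a:-2, e:-1, f:-2; rest ⊤}

Merge at B6: IN[B6] = OUT[B3] ⊔ OUT[B5] = {a: -2, b: ⊤, c: ⊤, d: ⊤, e: -1, f: ⊤}

Answer: {a: -2, b: ⊤, c: ⊤, d: ⊤, e: -1, f: ⊤}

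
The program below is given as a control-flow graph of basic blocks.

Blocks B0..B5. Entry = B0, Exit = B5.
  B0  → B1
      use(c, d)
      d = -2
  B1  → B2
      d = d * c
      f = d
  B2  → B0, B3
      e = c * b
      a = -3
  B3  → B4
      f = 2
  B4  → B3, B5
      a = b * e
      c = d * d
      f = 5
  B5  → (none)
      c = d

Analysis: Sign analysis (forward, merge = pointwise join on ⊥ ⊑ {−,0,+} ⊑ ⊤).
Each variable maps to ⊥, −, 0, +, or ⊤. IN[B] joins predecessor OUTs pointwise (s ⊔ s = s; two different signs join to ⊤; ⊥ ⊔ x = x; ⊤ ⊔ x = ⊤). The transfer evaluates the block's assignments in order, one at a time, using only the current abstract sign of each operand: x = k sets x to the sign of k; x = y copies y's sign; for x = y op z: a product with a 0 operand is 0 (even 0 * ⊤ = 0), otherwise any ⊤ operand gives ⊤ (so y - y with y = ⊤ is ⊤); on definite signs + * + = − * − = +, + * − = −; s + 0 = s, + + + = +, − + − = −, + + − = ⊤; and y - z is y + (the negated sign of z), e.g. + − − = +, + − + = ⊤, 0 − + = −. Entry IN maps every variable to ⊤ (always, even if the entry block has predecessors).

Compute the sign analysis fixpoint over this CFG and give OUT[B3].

Answer: {a: ⊤, b: ⊤, c: ⊤, d: ⊤, e: ⊤, f: +}

Working:
Per-block solution:
  B0:   IN=(all ⊤)   OUT={d:-; rest ⊤}
  B1:   IN={d:-; rest ⊤}   OUT=(all ⊤)
  B2:   IN=(all ⊤)   OUT={a:-; rest ⊤}
  B3:   IN=(all ⊤)   OUT={f:+; rest ⊤}
  B4:   IN={f:+; rest ⊤}   OUT={f:+; rest ⊤}
  B5:   IN={f:+; rest ⊤}   OUT={f:+; rest ⊤}

Merge at B3: IN[B3] = OUT[B2] ⊔ OUT[B4] = {a: ⊤, b: ⊤, c: ⊤, d: ⊤, e: ⊤, f: ⊤}
Applying B3's transfer function to that IN value gives OUT[B3] (row B3 above).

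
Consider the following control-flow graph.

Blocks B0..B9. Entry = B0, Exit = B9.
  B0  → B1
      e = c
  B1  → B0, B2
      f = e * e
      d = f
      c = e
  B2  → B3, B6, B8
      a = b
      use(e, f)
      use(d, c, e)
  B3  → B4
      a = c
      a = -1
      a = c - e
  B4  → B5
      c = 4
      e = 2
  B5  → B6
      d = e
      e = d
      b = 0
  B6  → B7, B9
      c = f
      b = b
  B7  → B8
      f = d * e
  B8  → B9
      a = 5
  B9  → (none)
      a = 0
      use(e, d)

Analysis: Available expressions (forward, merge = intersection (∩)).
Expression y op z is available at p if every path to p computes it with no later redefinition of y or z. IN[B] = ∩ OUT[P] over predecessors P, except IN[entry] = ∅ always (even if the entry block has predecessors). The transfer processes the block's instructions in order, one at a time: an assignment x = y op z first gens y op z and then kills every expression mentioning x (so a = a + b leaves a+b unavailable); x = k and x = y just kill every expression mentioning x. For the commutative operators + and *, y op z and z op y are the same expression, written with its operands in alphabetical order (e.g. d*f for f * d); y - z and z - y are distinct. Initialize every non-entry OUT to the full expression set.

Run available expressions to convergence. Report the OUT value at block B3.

Fixpoint table:
  B0:  IN={}  OUT={}
  B1:  IN={}  OUT={e*e}
  B2:  IN={e*e}  OUT={e*e}
  B3:  IN={e*e}  OUT={c-e, e*e}
  B4:  IN={c-e, e*e}  OUT={}
  B5:  IN={}  OUT={}
  B6:  IN={}  OUT={}
  B7:  IN={}  OUT={d*e}
  B8:  IN={}  OUT={}
  B9:  IN={}  OUT={}

Merge at B3: IN[B3] = OUT[B2] = {e*e}
Applying B3's transfer function to that IN value gives OUT[B3] (row B3 above).

Answer: {c-e, e*e}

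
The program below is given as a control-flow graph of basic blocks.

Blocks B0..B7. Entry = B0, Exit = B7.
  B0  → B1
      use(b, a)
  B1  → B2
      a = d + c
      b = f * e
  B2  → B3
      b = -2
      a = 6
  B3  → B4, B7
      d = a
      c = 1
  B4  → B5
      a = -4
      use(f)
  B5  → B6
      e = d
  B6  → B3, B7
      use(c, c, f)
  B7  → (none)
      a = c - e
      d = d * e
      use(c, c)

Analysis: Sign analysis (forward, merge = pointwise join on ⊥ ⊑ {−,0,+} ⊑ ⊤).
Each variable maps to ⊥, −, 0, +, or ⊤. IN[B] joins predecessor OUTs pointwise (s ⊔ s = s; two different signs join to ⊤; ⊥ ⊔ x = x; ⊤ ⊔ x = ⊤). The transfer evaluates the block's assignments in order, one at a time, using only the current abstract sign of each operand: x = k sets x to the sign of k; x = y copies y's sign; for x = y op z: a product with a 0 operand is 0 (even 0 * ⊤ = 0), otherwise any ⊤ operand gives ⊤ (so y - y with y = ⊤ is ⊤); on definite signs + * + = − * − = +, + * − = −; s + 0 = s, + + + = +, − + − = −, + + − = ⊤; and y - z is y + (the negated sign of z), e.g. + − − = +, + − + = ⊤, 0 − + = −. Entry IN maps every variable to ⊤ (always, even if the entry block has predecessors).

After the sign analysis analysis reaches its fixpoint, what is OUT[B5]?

Fixpoint table:
  B0: | IN=(all ⊤) | OUT=(all ⊤)
  B1: | IN=(all ⊤) | OUT=(all ⊤)
  B2: | IN=(all ⊤) | OUT={a:+, b:-; rest ⊤}
  B3: | IN={b:-; rest ⊤} | OUT={b:-, c:+; rest ⊤}
  B4: | IN={b:-, c:+; rest ⊤} | OUT={a:-, b:-, c:+; rest ⊤}
  B5: | IN={a:-, b:-, c:+; rest ⊤} | OUT={a:-, b:-, c:+; rest ⊤}
  B6: | IN={a:-, b:-, c:+; rest ⊤} | OUT={a:-, b:-, c:+; rest ⊤}
  B7: | IN={b:-, c:+; rest ⊤} | OUT={b:-, c:+; rest ⊤}

Merge at B5: IN[B5] = OUT[B4] = {a: -, b: -, c: +, d: ⊤, e: ⊤, f: ⊤}
Applying B5's transfer function to that IN value gives OUT[B5] (row B5 above).

Answer: {a: -, b: -, c: +, d: ⊤, e: ⊤, f: ⊤}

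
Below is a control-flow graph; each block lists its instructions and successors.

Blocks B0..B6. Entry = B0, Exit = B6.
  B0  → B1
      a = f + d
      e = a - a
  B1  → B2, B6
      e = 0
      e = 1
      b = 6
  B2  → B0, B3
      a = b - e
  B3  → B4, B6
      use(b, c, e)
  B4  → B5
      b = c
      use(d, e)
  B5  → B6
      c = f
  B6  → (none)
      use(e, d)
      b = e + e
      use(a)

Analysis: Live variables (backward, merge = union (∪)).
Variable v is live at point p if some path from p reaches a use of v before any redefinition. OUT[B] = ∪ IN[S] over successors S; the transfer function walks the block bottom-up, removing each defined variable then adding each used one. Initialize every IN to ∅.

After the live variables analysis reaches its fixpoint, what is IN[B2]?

Fixpoint table:
  B0:   IN={c, d, f}   OUT={a, c, d, f}
  B1:   IN={a, c, d, f}   OUT={a, b, c, d, e, f}
  B2:   IN={b, c, d, e, f}   OUT={a, b, c, d, e, f}
  B3:   IN={a, b, c, d, e, f}   OUT={a, c, d, e, f}
  B4:   IN={a, c, d, e, f}   OUT={a, d, e, f}
  B5:   IN={a, d, e, f}   OUT={a, d, e}
  B6:   IN={a, d, e}   OUT={}

Merge at B2: OUT[B2] = IN[B0] ⊔ IN[B3] = {a, b, c, d, e, f}
Applying B2's transfer function to that OUT value gives IN[B2] (row B2 above).

Answer: {b, c, d, e, f}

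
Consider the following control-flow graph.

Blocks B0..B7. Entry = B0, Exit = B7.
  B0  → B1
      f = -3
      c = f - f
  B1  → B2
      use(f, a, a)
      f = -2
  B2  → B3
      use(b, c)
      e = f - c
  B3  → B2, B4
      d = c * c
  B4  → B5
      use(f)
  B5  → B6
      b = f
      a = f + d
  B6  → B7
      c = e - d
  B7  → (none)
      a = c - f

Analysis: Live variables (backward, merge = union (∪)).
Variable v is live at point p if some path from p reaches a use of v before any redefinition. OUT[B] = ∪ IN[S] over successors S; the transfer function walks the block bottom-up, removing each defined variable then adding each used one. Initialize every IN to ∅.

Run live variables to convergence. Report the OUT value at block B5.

Fixpoint table:
  B0:   IN={a, b}   OUT={a, b, c, f}
  B1:   IN={a, b, c, f}   OUT={b, c, f}
  B2:   IN={b, c, f}   OUT={b, c, e, f}
  B3:   IN={b, c, e, f}   OUT={b, c, d, e, f}
  B4:   IN={d, e, f}   OUT={d, e, f}
  B5:   IN={d, e, f}   OUT={d, e, f}
  B6:   IN={d, e, f}   OUT={c, f}
  B7:   IN={c, f}   OUT={}

Merge at B5: OUT[B5] = IN[B6] = {d, e, f}

Answer: {d, e, f}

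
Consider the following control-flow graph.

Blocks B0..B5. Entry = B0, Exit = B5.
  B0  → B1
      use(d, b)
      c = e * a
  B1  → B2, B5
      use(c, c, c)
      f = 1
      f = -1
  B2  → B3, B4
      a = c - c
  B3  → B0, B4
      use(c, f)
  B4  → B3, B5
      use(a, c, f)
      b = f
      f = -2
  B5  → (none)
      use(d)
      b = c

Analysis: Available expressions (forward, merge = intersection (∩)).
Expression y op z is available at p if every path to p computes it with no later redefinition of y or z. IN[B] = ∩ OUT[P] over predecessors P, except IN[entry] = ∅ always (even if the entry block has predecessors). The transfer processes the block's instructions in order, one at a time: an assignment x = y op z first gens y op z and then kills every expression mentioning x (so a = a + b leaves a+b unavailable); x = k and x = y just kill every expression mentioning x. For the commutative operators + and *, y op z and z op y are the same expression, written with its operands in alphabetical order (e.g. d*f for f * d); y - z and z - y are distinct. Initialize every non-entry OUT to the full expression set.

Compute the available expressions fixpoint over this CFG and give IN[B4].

Answer: {c-c}

Working:
Converged values:
  B0: | IN={} | OUT={a*e}
  B1: | IN={a*e} | OUT={a*e}
  B2: | IN={a*e} | OUT={c-c}
  B3: | IN={c-c} | OUT={c-c}
  B4: | IN={c-c} | OUT={c-c}
  B5: | IN={} | OUT={}

Merge at B4: IN[B4] = OUT[B2] ∩ OUT[B3] = {c-c}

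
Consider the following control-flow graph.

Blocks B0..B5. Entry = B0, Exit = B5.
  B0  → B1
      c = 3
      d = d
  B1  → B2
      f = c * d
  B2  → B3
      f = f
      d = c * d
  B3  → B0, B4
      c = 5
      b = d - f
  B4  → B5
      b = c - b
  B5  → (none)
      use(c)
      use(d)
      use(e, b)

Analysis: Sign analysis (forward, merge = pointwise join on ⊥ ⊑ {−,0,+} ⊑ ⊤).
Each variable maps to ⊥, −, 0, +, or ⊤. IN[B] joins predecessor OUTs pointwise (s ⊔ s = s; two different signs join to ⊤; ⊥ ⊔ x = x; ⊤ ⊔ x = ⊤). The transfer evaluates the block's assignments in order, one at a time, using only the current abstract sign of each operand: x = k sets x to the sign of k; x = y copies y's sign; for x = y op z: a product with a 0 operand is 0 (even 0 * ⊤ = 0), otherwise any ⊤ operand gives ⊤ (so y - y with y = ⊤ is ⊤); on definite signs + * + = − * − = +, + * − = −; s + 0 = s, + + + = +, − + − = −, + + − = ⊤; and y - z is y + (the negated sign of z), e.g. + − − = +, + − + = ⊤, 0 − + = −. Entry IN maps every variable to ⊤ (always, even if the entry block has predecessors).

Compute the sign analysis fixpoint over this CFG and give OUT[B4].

Answer: {a: ⊤, b: ⊤, c: +, d: ⊤, e: ⊤, f: ⊤}

Derivation:
Per-block solution:
  B0:   IN=(all ⊤)   OUT={c:+; rest ⊤}
  B1:   IN={c:+; rest ⊤}   OUT={c:+; rest ⊤}
  B2:   IN={c:+; rest ⊤}   OUT={c:+; rest ⊤}
  B3:   IN={c:+; rest ⊤}   OUT={c:+; rest ⊤}
  B4:   IN={c:+; rest ⊤}   OUT={c:+; rest ⊤}
  B5:   IN={c:+; rest ⊤}   OUT={c:+; rest ⊤}

Merge at B4: IN[B4] = OUT[B3] = {a: ⊤, b: ⊤, c: +, d: ⊤, e: ⊤, f: ⊤}
Applying B4's transfer function to that IN value gives OUT[B4] (row B4 above).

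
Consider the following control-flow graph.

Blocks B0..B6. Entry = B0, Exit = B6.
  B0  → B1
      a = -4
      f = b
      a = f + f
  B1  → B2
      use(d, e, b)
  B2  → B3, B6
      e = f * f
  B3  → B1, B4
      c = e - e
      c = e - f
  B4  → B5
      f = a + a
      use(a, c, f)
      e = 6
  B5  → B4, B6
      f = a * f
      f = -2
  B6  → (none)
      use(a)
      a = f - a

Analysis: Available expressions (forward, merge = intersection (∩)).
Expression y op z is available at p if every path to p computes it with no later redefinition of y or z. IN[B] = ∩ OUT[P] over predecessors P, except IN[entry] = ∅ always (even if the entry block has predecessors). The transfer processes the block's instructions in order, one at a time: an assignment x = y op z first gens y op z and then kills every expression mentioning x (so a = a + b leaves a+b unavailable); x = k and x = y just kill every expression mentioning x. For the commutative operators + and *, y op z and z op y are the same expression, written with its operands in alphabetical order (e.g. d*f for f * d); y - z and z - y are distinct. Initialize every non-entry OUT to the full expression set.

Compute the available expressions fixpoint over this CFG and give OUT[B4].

Answer: {a+a}

Working:
Fixpoint table:
  B0: | IN={} | OUT={f+f}
  B1: | IN={f+f} | OUT={f+f}
  B2: | IN={f+f} | OUT={f*f, f+f}
  B3: | IN={f*f, f+f} | OUT={e-e, e-f, f*f, f+f}
  B4: | IN={} | OUT={a+a}
  B5: | IN={a+a} | OUT={a+a}
  B6: | IN={} | OUT={}

Merge at B4: IN[B4] = OUT[B3] ∩ OUT[B5] = {}
Applying B4's transfer function to that IN value gives OUT[B4] (row B4 above).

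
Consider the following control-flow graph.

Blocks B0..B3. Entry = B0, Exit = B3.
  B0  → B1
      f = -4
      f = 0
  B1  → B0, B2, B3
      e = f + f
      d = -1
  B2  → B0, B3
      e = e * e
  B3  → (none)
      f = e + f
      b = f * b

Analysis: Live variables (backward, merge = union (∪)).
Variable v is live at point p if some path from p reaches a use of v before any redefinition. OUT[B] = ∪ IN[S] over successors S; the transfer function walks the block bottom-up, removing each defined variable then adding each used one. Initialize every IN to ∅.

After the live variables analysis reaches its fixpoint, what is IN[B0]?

Answer: {b}

Working:
Fixpoint table:
  B0:  IN={b}  OUT={b, f}
  B1:  IN={b, f}  OUT={b, e, f}
  B2:  IN={b, e, f}  OUT={b, e, f}
  B3:  IN={b, e, f}  OUT={}

Merge at B0: OUT[B0] = IN[B1] = {b, f}
Applying B0's transfer function to that OUT value gives IN[B0] (row B0 above).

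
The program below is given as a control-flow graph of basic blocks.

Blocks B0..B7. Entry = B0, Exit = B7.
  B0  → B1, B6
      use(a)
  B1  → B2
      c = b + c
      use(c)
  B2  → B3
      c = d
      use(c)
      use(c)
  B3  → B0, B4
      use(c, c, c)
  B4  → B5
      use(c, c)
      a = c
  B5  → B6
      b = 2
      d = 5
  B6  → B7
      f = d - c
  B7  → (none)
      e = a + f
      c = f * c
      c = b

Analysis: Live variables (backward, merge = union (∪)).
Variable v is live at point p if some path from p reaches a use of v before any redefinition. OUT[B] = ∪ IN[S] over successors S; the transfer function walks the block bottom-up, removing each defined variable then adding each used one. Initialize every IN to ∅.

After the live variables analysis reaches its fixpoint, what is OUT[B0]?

Answer: {a, b, c, d}

Trace:
Per-block solution:
  B0:  IN={a, b, c, d}  OUT={a, b, c, d}
  B1:  IN={a, b, c, d}  OUT={a, b, d}
  B2:  IN={a, b, d}  OUT={a, b, c, d}
  B3:  IN={a, b, c, d}  OUT={a, b, c, d}
  B4:  IN={c}  OUT={a, c}
  B5:  IN={a, c}  OUT={a, b, c, d}
  B6:  IN={a, b, c, d}  OUT={a, b, c, f}
  B7:  IN={a, b, c, f}  OUT={}

Merge at B0: OUT[B0] = IN[B1] ⊔ IN[B6] = {a, b, c, d}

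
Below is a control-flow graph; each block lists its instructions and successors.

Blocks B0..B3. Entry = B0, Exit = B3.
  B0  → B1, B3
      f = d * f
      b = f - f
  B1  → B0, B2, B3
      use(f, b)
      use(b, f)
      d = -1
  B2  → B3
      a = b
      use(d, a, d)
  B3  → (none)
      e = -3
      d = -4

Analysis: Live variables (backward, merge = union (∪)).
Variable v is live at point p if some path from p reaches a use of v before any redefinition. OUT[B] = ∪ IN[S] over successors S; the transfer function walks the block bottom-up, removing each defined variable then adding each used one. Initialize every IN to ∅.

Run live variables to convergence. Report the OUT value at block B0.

Converged values:
  B0: | IN={d, f} | OUT={b, f}
  B1: | IN={b, f} | OUT={b, d, f}
  B2: | IN={b, d} | OUT={}
  B3: | IN={} | OUT={}

Merge at B0: OUT[B0] = IN[B1] ⊔ IN[B3] = {b, f}

Answer: {b, f}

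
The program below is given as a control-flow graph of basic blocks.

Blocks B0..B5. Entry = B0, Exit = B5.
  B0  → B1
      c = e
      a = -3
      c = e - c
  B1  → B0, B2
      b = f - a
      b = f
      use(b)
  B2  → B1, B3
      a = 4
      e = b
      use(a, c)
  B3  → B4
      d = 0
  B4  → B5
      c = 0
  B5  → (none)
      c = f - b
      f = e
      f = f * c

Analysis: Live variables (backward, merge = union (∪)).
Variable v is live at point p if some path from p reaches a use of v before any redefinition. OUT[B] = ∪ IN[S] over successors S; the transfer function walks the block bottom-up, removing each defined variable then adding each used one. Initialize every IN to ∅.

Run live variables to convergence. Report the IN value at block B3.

Answer: {b, e, f}

Working:
Per-block solution:
  B0:   IN={e, f}   OUT={a, c, e, f}
  B1:   IN={a, c, e, f}   OUT={b, c, e, f}
  B2:   IN={b, c, f}   OUT={a, b, c, e, f}
  B3:   IN={b, e, f}   OUT={b, e, f}
  B4:   IN={b, e, f}   OUT={b, e, f}
  B5:   IN={b, e, f}   OUT={}

Merge at B3: OUT[B3] = IN[B4] = {b, e, f}
Applying B3's transfer function to that OUT value gives IN[B3] (row B3 above).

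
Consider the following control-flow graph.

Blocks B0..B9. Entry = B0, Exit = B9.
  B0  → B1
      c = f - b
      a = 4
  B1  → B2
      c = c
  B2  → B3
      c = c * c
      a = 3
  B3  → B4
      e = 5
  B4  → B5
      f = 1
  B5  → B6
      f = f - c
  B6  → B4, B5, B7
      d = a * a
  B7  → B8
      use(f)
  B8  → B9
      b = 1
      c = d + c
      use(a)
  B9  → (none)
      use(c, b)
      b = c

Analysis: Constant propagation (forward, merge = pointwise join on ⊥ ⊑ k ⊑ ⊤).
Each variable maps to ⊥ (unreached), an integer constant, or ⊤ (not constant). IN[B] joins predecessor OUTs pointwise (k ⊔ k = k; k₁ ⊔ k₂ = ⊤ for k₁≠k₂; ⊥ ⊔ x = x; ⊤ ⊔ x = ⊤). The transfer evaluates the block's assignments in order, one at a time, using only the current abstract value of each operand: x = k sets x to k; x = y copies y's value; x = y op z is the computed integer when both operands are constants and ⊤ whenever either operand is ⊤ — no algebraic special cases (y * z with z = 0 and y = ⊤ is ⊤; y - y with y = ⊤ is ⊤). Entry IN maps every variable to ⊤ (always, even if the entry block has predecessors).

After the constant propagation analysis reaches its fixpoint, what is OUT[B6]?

Answer: {a: 3, b: ⊤, c: ⊤, d: 9, e: 5, f: ⊤}

Working:
Fixpoint table:
  B0:   IN=(all ⊤)   OUT={a:4; rest ⊤}
  B1:   IN={a:4; rest ⊤}   OUT={a:4; rest ⊤}
  B2:   IN={a:4; rest ⊤}   OUT={a:3; rest ⊤}
  B3:   IN={a:3; rest ⊤}   OUT={a:3, e:5; rest ⊤}
  B4:   IN={a:3, e:5; rest ⊤}   OUT={a:3, e:5, f:1; rest ⊤}
  B5:   IN={a:3, e:5; rest ⊤}   OUT={a:3, e:5; rest ⊤}
  B6:   IN={a:3, e:5; rest ⊤}   OUT={a:3, d:9, e:5; rest ⊤}
  B7:   IN={a:3, d:9, e:5; rest ⊤}   OUT={a:3, d:9, e:5; rest ⊤}
  B8:   IN={a:3, d:9, e:5; rest ⊤}   OUT={a:3, b:1, d:9, e:5; rest ⊤}
  B9:   IN={a:3, b:1, d:9, e:5; rest ⊤}   OUT={a:3, d:9, e:5; rest ⊤}

Merge at B6: IN[B6] = OUT[B5] = {a: 3, b: ⊤, c: ⊤, d: ⊤, e: 5, f: ⊤}
Applying B6's transfer function to that IN value gives OUT[B6] (row B6 above).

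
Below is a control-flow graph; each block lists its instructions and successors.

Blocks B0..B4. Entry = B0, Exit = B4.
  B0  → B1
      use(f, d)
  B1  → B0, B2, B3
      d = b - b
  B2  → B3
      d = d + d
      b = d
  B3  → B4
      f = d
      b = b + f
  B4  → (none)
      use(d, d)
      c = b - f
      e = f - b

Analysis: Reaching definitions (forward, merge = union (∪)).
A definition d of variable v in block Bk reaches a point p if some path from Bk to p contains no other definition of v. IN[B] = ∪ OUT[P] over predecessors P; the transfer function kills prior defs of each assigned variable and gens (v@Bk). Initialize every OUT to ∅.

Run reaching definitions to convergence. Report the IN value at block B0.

Fixpoint table:
  B0: | IN={d@B1} | OUT={d@B1}
  B1: | IN={d@B1} | OUT={d@B1}
  B2: | IN={d@B1} | OUT={b@B2, d@B2}
  B3: | IN={b@B2, d@B1, d@B2} | OUT={b@B3, d@B1, d@B2, f@B3}
  B4: | IN={b@B3, d@B1, d@B2, f@B3} | OUT={b@B3, c@B4, d@B1, d@B2, e@B4, f@B3}

Merge at B0 (entry node, so the boundary value {} is joined with the incoming edge(s)): IN[B0] = {} ⊔ OUT[B1] = {d@B1}

Answer: {d@B1}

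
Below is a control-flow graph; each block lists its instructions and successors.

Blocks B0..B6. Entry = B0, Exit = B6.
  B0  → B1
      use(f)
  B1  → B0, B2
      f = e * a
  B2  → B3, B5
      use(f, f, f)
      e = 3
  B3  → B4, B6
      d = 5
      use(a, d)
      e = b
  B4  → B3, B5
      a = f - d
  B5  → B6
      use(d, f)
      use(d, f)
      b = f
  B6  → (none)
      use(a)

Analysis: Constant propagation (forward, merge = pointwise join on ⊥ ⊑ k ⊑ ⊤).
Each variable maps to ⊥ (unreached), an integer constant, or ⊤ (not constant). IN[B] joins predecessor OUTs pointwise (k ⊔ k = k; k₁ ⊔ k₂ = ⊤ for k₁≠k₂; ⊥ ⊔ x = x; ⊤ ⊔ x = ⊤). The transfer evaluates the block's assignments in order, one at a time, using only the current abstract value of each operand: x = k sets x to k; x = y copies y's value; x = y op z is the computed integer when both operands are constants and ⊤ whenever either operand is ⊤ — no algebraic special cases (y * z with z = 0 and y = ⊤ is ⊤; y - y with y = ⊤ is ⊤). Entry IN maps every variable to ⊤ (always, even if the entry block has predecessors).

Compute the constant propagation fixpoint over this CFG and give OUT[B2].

Per-block solution:
  B0: | IN=(all ⊤) | OUT=(all ⊤)
  B1: | IN=(all ⊤) | OUT=(all ⊤)
  B2: | IN=(all ⊤) | OUT={e:3; rest ⊤}
  B3: | IN=(all ⊤) | OUT={d:5; rest ⊤}
  B4: | IN={d:5; rest ⊤} | OUT={d:5; rest ⊤}
  B5: | IN=(all ⊤) | OUT=(all ⊤)
  B6: | IN=(all ⊤) | OUT=(all ⊤)

Merge at B2: IN[B2] = OUT[B1] = {a: ⊤, b: ⊤, c: ⊤, d: ⊤, e: ⊤, f: ⊤}
Applying B2's transfer function to that IN value gives OUT[B2] (row B2 above).

Answer: {a: ⊤, b: ⊤, c: ⊤, d: ⊤, e: 3, f: ⊤}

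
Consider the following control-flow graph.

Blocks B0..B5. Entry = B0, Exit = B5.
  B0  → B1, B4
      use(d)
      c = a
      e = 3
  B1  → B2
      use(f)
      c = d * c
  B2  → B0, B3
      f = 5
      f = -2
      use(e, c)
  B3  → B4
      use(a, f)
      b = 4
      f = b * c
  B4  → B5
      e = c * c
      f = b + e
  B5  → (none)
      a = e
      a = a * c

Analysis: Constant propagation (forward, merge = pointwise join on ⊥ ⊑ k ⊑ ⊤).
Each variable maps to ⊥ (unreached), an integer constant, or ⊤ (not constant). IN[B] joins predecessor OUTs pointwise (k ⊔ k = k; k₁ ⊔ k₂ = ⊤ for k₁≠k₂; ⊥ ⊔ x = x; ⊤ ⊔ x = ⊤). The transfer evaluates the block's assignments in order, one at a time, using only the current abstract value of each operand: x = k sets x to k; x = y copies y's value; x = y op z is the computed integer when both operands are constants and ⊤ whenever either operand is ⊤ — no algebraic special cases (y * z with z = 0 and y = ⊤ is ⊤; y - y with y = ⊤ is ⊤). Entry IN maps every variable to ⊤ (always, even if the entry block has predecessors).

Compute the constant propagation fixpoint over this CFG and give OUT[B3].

Answer: {a: ⊤, b: 4, c: ⊤, d: ⊤, e: 3, f: ⊤}

Working:
Converged values:
  B0:  IN=(all ⊤)  OUT={e:3; rest ⊤}
  B1:  IN={e:3; rest ⊤}  OUT={e:3; rest ⊤}
  B2:  IN={e:3; rest ⊤}  OUT={e:3, f:-2; rest ⊤}
  B3:  IN={e:3, f:-2; rest ⊤}  OUT={b:4, e:3; rest ⊤}
  B4:  IN={e:3; rest ⊤}  OUT=(all ⊤)
  B5:  IN=(all ⊤)  OUT=(all ⊤)

Merge at B3: IN[B3] = OUT[B2] = {a: ⊤, b: ⊤, c: ⊤, d: ⊤, e: 3, f: -2}
Applying B3's transfer function to that IN value gives OUT[B3] (row B3 above).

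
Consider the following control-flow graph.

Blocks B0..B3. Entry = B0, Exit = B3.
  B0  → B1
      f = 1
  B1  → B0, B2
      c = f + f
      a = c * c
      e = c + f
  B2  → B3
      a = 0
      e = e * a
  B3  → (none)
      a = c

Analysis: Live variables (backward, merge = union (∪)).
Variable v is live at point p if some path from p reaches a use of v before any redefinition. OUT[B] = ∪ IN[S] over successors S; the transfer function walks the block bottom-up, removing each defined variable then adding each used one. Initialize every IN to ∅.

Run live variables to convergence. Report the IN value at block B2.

Answer: {c, e}

Derivation:
Per-block solution:
  B0:   IN={}   OUT={f}
  B1:   IN={f}   OUT={c, e}
  B2:   IN={c, e}   OUT={c}
  B3:   IN={c}   OUT={}

Merge at B2: OUT[B2] = IN[B3] = {c}
Applying B2's transfer function to that OUT value gives IN[B2] (row B2 above).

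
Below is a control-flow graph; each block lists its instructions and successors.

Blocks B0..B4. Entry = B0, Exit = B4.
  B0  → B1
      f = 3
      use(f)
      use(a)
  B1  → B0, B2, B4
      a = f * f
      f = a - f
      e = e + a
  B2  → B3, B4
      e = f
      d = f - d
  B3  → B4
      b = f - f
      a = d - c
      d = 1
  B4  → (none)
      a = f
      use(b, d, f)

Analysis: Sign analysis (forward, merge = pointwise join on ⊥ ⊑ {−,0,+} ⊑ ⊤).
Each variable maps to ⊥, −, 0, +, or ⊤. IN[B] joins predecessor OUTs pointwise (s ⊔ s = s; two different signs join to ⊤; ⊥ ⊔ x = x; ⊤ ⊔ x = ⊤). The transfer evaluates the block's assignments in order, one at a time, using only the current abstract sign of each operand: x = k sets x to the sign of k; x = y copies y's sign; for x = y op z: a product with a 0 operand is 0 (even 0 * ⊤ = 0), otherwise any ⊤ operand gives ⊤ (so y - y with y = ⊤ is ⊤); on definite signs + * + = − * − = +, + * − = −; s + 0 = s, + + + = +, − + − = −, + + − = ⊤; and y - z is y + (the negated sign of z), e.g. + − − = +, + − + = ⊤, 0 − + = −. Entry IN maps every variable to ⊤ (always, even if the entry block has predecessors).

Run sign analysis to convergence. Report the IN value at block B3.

Answer: {a: +, b: ⊤, c: ⊤, d: ⊤, e: ⊤, f: ⊤}

Trace:
Per-block solution:
  B0: | IN=(all ⊤) | OUT={f:+; rest ⊤}
  B1: | IN={f:+; rest ⊤} | OUT={a:+; rest ⊤}
  B2: | IN={a:+; rest ⊤} | OUT={a:+; rest ⊤}
  B3: | IN={a:+; rest ⊤} | OUT={d:+; rest ⊤}
  B4: | IN=(all ⊤) | OUT=(all ⊤)

Merge at B3: IN[B3] = OUT[B2] = {a: +, b: ⊤, c: ⊤, d: ⊤, e: ⊤, f: ⊤}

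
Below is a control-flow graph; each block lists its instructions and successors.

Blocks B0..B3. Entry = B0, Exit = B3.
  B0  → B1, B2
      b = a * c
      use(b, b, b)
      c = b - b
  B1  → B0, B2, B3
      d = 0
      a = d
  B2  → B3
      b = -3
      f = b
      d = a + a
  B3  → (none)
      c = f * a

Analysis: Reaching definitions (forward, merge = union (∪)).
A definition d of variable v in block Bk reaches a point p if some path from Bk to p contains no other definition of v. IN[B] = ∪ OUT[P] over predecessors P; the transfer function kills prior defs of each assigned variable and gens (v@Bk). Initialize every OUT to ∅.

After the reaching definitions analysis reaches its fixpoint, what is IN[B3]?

Per-block solution:
  B0:  IN={a@B1, b@B0, c@B0, d@B1}  OUT={a@B1, b@B0, c@B0, d@B1}
  B1:  IN={a@B1, b@B0, c@B0, d@B1}  OUT={a@B1, b@B0, c@B0, d@B1}
  B2:  IN={a@B1, b@B0, c@B0, d@B1}  OUT={a@B1, b@B2, c@B0, d@B2, f@B2}
  B3:  IN={a@B1, b@B0, b@B2, c@B0, d@B1, d@B2, f@B2}  OUT={a@B1, b@B0, b@B2, c@B3, d@B1, d@B2, f@B2}

Merge at B3: IN[B3] = OUT[B1] ⊔ OUT[B2] = {a@B1, b@B0, b@B2, c@B0, d@B1, d@B2, f@B2}

Answer: {a@B1, b@B0, b@B2, c@B0, d@B1, d@B2, f@B2}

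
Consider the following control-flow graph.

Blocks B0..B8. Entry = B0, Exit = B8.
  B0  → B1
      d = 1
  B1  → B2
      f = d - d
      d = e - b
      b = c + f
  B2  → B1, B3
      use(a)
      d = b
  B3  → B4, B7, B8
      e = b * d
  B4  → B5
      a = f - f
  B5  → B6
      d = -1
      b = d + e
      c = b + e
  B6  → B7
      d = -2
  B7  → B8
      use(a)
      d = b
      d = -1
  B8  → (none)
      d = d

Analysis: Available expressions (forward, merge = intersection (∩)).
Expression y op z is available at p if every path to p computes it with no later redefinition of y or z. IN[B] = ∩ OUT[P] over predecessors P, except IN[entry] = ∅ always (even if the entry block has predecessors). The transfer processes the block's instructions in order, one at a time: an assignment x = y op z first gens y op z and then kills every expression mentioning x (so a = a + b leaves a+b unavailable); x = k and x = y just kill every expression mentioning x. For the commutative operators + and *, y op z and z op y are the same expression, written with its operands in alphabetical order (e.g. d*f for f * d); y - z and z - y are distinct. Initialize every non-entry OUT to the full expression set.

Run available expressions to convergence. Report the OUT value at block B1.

Fixpoint table:
  B0: | IN={} | OUT={}
  B1: | IN={} | OUT={c+f}
  B2: | IN={c+f} | OUT={c+f}
  B3: | IN={c+f} | OUT={b*d, c+f}
  B4: | IN={b*d, c+f} | OUT={b*d, c+f, f-f}
  B5: | IN={b*d, c+f, f-f} | OUT={b+e, d+e, f-f}
  B6: | IN={b+e, d+e, f-f} | OUT={b+e, f-f}
  B7: | IN={} | OUT={}
  B8: | IN={} | OUT={}

Merge at B1: IN[B1] = OUT[B0] ∩ OUT[B2] = {}
Applying B1's transfer function to that IN value gives OUT[B1] (row B1 above).

Answer: {c+f}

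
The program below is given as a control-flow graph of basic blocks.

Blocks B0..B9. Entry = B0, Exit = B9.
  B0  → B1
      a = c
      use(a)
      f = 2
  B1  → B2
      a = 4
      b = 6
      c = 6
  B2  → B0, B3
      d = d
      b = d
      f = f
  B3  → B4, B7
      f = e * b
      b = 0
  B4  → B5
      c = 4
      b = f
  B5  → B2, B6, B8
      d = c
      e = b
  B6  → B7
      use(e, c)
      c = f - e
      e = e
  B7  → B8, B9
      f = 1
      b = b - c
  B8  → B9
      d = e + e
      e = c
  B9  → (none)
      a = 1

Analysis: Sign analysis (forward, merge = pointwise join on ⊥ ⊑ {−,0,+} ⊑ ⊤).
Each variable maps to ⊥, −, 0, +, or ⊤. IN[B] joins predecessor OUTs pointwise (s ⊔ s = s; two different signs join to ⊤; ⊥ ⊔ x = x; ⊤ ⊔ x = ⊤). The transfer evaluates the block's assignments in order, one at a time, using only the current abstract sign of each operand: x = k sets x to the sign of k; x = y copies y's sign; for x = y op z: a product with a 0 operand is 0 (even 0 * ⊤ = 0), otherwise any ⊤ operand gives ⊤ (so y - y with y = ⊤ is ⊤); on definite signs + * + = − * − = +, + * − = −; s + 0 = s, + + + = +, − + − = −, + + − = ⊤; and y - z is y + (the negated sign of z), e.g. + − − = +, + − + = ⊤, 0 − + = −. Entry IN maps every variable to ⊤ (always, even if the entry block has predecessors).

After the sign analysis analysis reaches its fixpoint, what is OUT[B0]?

Answer: {a: ⊤, b: ⊤, c: ⊤, d: ⊤, e: ⊤, f: +}

Working:
Converged values:
  B0: | IN=(all ⊤) | OUT={f:+; rest ⊤}
  B1: | IN={f:+; rest ⊤} | OUT={a:+, b:+, c:+, f:+; rest ⊤}
  B2: | IN={a:+, c:+; rest ⊤} | OUT={a:+, c:+; rest ⊤}
  B3: | IN={a:+, c:+; rest ⊤} | OUT={a:+, b:0, c:+; rest ⊤}
  B4: | IN={a:+, b:0, c:+; rest ⊤} | OUT={a:+, c:+; rest ⊤}
  B5: | IN={a:+, c:+; rest ⊤} | OUT={a:+, c:+, d:+; rest ⊤}
  B6: | IN={a:+, c:+, d:+; rest ⊤} | OUT={a:+, d:+; rest ⊤}
  B7: | IN={a:+; rest ⊤} | OUT={a:+, f:+; rest ⊤}
  B8: | IN={a:+; rest ⊤} | OUT={a:+; rest ⊤}
  B9: | IN={a:+; rest ⊤} | OUT={a:+; rest ⊤}

Merge at B0 (entry node, so the boundary value (all ⊤) is joined with the incoming edge(s)): IN[B0] = (all ⊤) ⊔ OUT[B2] = {a: ⊤, b: ⊤, c: ⊤, d: ⊤, e: ⊤, f: ⊤}
Applying B0's transfer function to that IN value gives OUT[B0] (row B0 above).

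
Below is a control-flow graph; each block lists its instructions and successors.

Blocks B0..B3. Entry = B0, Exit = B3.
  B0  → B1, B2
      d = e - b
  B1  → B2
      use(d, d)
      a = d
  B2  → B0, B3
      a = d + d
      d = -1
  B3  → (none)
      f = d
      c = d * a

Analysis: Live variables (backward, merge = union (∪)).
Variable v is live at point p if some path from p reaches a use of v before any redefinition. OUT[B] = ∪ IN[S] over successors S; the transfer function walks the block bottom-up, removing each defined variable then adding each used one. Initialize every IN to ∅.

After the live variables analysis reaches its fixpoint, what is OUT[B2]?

Per-block solution:
  B0:   IN={b, e}   OUT={b, d, e}
  B1:   IN={b, d, e}   OUT={b, d, e}
  B2:   IN={b, d, e}   OUT={a, b, d, e}
  B3:   IN={a, d}   OUT={}

Merge at B2: OUT[B2] = IN[B0] ⊔ IN[B3] = {a, b, d, e}

Answer: {a, b, d, e}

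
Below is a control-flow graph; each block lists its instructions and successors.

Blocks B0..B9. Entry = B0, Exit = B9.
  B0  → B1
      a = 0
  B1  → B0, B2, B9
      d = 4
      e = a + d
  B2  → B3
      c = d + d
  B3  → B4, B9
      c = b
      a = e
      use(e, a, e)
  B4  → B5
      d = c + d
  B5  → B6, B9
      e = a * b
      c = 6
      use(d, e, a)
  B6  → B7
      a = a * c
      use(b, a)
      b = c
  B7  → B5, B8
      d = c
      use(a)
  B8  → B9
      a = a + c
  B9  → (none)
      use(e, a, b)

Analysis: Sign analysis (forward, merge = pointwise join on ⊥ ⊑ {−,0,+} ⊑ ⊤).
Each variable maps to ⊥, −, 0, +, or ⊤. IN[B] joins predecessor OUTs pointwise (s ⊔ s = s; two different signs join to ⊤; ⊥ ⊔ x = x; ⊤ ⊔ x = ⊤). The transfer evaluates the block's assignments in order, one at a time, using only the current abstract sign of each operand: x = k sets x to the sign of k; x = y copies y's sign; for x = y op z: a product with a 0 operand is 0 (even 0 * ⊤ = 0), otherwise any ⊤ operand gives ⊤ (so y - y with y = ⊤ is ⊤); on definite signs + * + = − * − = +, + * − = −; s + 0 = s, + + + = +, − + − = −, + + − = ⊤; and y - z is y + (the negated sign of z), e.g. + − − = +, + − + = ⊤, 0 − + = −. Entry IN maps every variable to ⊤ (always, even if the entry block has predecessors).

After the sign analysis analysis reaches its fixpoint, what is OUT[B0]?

Answer: {a: 0, b: ⊤, c: ⊤, d: ⊤, e: ⊤, f: ⊤}

Working:
Fixpoint table:
  B0:  IN=(all ⊤)  OUT={a:0; rest ⊤}
  B1:  IN={a:0; rest ⊤}  OUT={a:0, d:+, e:+; rest ⊤}
  B2:  IN={a:0, d:+, e:+; rest ⊤}  OUT={a:0, c:+, d:+, e:+; rest ⊤}
  B3:  IN={a:0, c:+, d:+, e:+; rest ⊤}  OUT={a:+, d:+, e:+; rest ⊤}
  B4:  IN={a:+, d:+, e:+; rest ⊤}  OUT={a:+, e:+; rest ⊤}
  B5:  IN={a:+; rest ⊤}  OUT={a:+, c:+; rest ⊤}
  B6:  IN={a:+, c:+; rest ⊤}  OUT={a:+, b:+, c:+; rest ⊤}
  B7:  IN={a:+, b:+, c:+; rest ⊤}  OUT={a:+, b:+, c:+, d:+; rest ⊤}
  B8:  IN={a:+, b:+, c:+, d:+; rest ⊤}  OUT={a:+, b:+, c:+, d:+; rest ⊤}
  B9:  IN=(all ⊤)  OUT=(all ⊤)

Merge at B0 (entry node, so the boundary value (all ⊤) is joined with the incoming edge(s)): IN[B0] = (all ⊤) ⊔ OUT[B1] = {a: ⊤, b: ⊤, c: ⊤, d: ⊤, e: ⊤, f: ⊤}
Applying B0's transfer function to that IN value gives OUT[B0] (row B0 above).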